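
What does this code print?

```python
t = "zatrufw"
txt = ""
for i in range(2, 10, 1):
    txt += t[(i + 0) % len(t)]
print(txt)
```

trufwzat

i=2: add t[2]='t' → 't'
i=3: add t[3]='r' → 'tr'
i=4: add t[4]='u' → 'tru'
i=5: add t[5]='f' → 'truf'
i=6: add t[6]='w' → 'trufw'
i=7: add t[0]='z' → 'trufwz'
i=8: add t[1]='a' → 'trufwza'
i=9: add t[2]='t' → 'trufwzat'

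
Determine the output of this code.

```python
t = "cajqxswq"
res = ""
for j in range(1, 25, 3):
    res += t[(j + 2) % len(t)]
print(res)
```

j=1: add t[3]='q' → 'q'
j=4: add t[6]='w' → 'qw'
j=7: add t[1]='a' → 'qwa'
j=10: add t[4]='x' → 'qwax'
j=13: add t[7]='q' → 'qwaxq'
j=16: add t[2]='j' → 'qwaxqj'
j=19: add t[5]='s' → 'qwaxqjs'
j=22: add t[0]='c' → 'qwaxqjsc'

qwaxqjsc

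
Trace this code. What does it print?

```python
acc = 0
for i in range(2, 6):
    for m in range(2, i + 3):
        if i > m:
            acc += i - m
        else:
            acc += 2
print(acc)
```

34

i=2,m=2: not 2>2, acc = 0+2 = 2
i=2,m=3: not 2>3, acc = 2+2 = 4
i=2,m=4: not 2>4, acc = 4+2 = 6
i=3,m=2: 3>2, acc = 6+1 = 7
i=3,m=3: not 3>3, acc = 7+2 = 9
i=3,m=4: not 3>4, acc = 9+2 = 11
i=3,m=5: not 3>5, acc = 11+2 = 13
i=4,m=2: 4>2, acc = 13+2 = 15
i=4,m=3: 4>3, acc = 15+1 = 16
i=4,m=4: not 4>4, acc = 16+2 = 18
i=4,m=5: not 4>5, acc = 18+2 = 20
i=4,m=6: not 4>6, acc = 20+2 = 22
i=5,m=2: 5>2, acc = 22+3 = 25
i=5,m=3: 5>3, acc = 25+2 = 27
i=5,m=4: 5>4, acc = 27+1 = 28
i=5,m=5: not 5>5, acc = 28+2 = 30
i=5,m=6: not 5>6, acc = 30+2 = 32
i=5,m=7: not 5>7, acc = 32+2 = 34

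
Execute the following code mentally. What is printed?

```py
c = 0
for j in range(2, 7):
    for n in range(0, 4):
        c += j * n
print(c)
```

j=2,n=0: c = 0+0 = 0
j=2,n=1: c = 0+2 = 2
j=2,n=2: c = 2+4 = 6
j=2,n=3: c = 6+6 = 12
j=3,n=0: c = 12+0 = 12
j=3,n=1: c = 12+3 = 15
j=3,n=2: c = 15+6 = 21
j=3,n=3: c = 21+9 = 30
j=4,n=0: c = 30+0 = 30
j=4,n=1: c = 30+4 = 34
j=4,n=2: c = 34+8 = 42
j=4,n=3: c = 42+12 = 54
j=5,n=0: c = 54+0 = 54
j=5,n=1: c = 54+5 = 59
j=5,n=2: c = 59+10 = 69
j=5,n=3: c = 69+15 = 84
j=6,n=0: c = 84+0 = 84
j=6,n=1: c = 84+6 = 90
j=6,n=2: c = 90+12 = 102
j=6,n=3: c = 102+18 = 120

120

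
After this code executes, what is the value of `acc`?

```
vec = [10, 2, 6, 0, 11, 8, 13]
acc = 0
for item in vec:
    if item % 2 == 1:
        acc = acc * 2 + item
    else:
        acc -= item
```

item=10: not odd, acc = 0-10 = -10
item=2: not odd, acc = (-10)-2 = -12
item=6: not odd, acc = (-12)-6 = -18
item=0: not odd, acc = (-18)-0 = -18
item=11: odd, acc = (-18)*2+11 = -25
item=8: not odd, acc = (-25)-8 = -33
item=13: odd, acc = (-33)*2+13 = -53

-53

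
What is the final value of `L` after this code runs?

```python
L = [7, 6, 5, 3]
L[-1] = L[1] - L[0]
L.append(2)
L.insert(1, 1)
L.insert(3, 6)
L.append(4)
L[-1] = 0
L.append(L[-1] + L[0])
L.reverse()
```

[7, 0, 2, -1, 5, 6, 6, 1, 7]

L[-1] = L[1]-L[0] = 6-7 = -1 → [7, 6, 5, -1]
append 2 → [7, 6, 5, -1, 2]
insert 1 at 1 → [7, 1, 6, 5, -1, 2]
insert 6 at 3 → [7, 1, 6, 6, 5, -1, 2]
append 4 → [7, 1, 6, 6, 5, -1, 2, 4]
L[-1] = 0 → [7, 1, 6, 6, 5, -1, 2, 0]
append L[-1]+L[0] = 0+7 = 7 → [7, 1, 6, 6, 5, -1, 2, 0, 7]
reverse → [7, 0, 2, -1, 5, 6, 6, 1, 7]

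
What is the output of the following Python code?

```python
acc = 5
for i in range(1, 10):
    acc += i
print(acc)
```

i=1: acc = 5+1 = 6
i=2: acc = 6+2 = 8
i=3: acc = 8+3 = 11
i=4: acc = 11+4 = 15
i=5: acc = 15+5 = 20
i=6: acc = 20+6 = 26
i=7: acc = 26+7 = 33
i=8: acc = 33+8 = 41
i=9: acc = 41+9 = 50

50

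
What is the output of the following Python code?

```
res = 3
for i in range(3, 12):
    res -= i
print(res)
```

i=3: res = 3-3 = 0
i=4: res = 0-4 = -4
i=5: res = (-4)-5 = -9
i=6: res = (-9)-6 = -15
i=7: res = (-15)-7 = -22
i=8: res = (-22)-8 = -30
i=9: res = (-30)-9 = -39
i=10: res = (-39)-10 = -49
i=11: res = (-49)-11 = -60

-60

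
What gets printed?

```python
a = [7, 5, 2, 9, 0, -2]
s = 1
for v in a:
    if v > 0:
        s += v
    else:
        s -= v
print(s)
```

26

v=7: >0, s = 1+7 = 8
v=5: >0, s = 8+5 = 13
v=2: >0, s = 13+2 = 15
v=9: >0, s = 15+9 = 24
v=0: not >0, s = 24-0 = 24
v=-2: not >0, s = 24-(-2) = 26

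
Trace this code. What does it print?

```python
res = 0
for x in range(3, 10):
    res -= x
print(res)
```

x=3: res = 0-3 = -3
x=4: res = (-3)-4 = -7
x=5: res = (-7)-5 = -12
x=6: res = (-12)-6 = -18
x=7: res = (-18)-7 = -25
x=8: res = (-25)-8 = -33
x=9: res = (-33)-9 = -42

-42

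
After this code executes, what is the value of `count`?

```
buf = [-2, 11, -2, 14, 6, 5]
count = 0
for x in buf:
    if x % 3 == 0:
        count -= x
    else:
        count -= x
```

-32

x=-2: not %3==0, count = 0-(-2) = 2
x=11: not %3==0, count = 2-11 = -9
x=-2: not %3==0, count = (-9)-(-2) = -7
x=14: not %3==0, count = (-7)-14 = -21
x=6: %3==0, count = (-21)-6 = -27
x=5: not %3==0, count = (-27)-5 = -32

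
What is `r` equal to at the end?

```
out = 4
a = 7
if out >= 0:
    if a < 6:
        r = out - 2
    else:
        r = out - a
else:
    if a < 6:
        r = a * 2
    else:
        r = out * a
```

-3

out=4, a=7
out >= 0 is True; a < 6 is False
→ r = out - a = -3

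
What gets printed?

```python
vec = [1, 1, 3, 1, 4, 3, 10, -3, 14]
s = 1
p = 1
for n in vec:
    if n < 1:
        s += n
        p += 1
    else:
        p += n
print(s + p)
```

n=1: not <1; p=2
n=1: not <1; p=3
n=3: not <1; p=6
n=1: not <1; p=7
n=4: not <1; p=11
n=3: not <1; p=14
n=10: not <1; p=24
n=-3: <1, s = 1+(-3) = -2; p=25
n=14: not <1; p=39
s+p = (-2)+39 = 37

37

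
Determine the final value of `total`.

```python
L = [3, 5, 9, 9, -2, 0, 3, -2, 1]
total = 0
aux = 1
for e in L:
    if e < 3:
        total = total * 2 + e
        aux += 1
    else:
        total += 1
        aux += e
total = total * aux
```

e=3: not <3, total = 0+1 = 1; aux=4
e=5: not <3, total = 1+1 = 2; aux=9
e=9: not <3, total = 2+1 = 3; aux=18
e=9: not <3, total = 3+1 = 4; aux=27
e=-2: <3, total = 4*2+(-2) = 6; aux=28
e=0: <3, total = 6*2+0 = 12; aux=29
e=3: not <3, total = 12+1 = 13; aux=32
e=-2: <3, total = 13*2+(-2) = 24; aux=33
e=1: <3, total = 24*2+1 = 49; aux=34
total*aux = 49*34 = 1666

1666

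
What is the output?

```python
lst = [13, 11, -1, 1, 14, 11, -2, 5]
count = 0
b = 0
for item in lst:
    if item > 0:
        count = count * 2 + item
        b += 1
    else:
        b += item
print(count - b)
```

item=13: >0, count = 0*2+13 = 13; b=1
item=11: >0, count = 13*2+11 = 37; b=2
item=-1: not >0; b=1
item=1: >0, count = 37*2+1 = 75; b=2
item=14: >0, count = 75*2+14 = 164; b=3
item=11: >0, count = 164*2+11 = 339; b=4
item=-2: not >0; b=2
item=5: >0, count = 339*2+5 = 683; b=3
count-b = 683-3 = 680

680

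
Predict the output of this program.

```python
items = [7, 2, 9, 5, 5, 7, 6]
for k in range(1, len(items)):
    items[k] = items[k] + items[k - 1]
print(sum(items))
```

k=1: items[1] = 2+7 = 9 → [7, 9, 9, 5, 5, 7, 6]
k=2: items[2] = 9+9 = 18 → [7, 9, 18, 5, 5, 7, 6]
k=3: items[3] = 5+18 = 23 → [7, 9, 18, 23, 5, 7, 6]
k=4: items[4] = 5+23 = 28 → [7, 9, 18, 23, 28, 7, 6]
k=5: items[5] = 7+28 = 35 → [7, 9, 18, 23, 28, 35, 6]
k=6: items[6] = 6+35 = 41 → [7, 9, 18, 23, 28, 35, 41]
sum = 161

161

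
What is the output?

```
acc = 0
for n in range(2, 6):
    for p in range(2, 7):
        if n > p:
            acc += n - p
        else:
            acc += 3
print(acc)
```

52

n=2,p=2: not 2>2, acc = 0+3 = 3
n=2,p=3: not 2>3, acc = 3+3 = 6
n=2,p=4: not 2>4, acc = 6+3 = 9
n=2,p=5: not 2>5, acc = 9+3 = 12
n=2,p=6: not 2>6, acc = 12+3 = 15
n=3,p=2: 3>2, acc = 15+1 = 16
n=3,p=3: not 3>3, acc = 16+3 = 19
n=3,p=4: not 3>4, acc = 19+3 = 22
n=3,p=5: not 3>5, acc = 22+3 = 25
n=3,p=6: not 3>6, acc = 25+3 = 28
n=4,p=2: 4>2, acc = 28+2 = 30
n=4,p=3: 4>3, acc = 30+1 = 31
n=4,p=4: not 4>4, acc = 31+3 = 34
n=4,p=5: not 4>5, acc = 34+3 = 37
n=4,p=6: not 4>6, acc = 37+3 = 40
n=5,p=2: 5>2, acc = 40+3 = 43
n=5,p=3: 5>3, acc = 43+2 = 45
n=5,p=4: 5>4, acc = 45+1 = 46
n=5,p=5: not 5>5, acc = 46+3 = 49
n=5,p=6: not 5>6, acc = 49+3 = 52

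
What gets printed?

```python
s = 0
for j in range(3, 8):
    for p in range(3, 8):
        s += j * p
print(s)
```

j=3,p=3: s = 0+9 = 9
j=3,p=4: s = 9+12 = 21
j=3,p=5: s = 21+15 = 36
j=3,p=6: s = 36+18 = 54
j=3,p=7: s = 54+21 = 75
j=4,p=3: s = 75+12 = 87
j=4,p=4: s = 87+16 = 103
j=4,p=5: s = 103+20 = 123
j=4,p=6: s = 123+24 = 147
j=4,p=7: s = 147+28 = 175
j=5,p=3: s = 175+15 = 190
j=5,p=4: s = 190+20 = 210
j=5,p=5: s = 210+25 = 235
j=5,p=6: s = 235+30 = 265
j=5,p=7: s = 265+35 = 300
j=6,p=3: s = 300+18 = 318
j=6,p=4: s = 318+24 = 342
j=6,p=5: s = 342+30 = 372
j=6,p=6: s = 372+36 = 408
j=6,p=7: s = 408+42 = 450
j=7,p=3: s = 450+21 = 471
j=7,p=4: s = 471+28 = 499
j=7,p=5: s = 499+35 = 534
j=7,p=6: s = 534+42 = 576
j=7,p=7: s = 576+49 = 625

625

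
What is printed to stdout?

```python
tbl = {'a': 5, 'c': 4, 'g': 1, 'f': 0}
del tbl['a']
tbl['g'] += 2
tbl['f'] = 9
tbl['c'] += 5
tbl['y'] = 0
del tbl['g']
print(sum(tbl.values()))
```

18

del 'a' → {'c': 4, 'g': 1, 'f': 0}
tbl['g'] = 1+2 = 3 → {'c': 4, 'g': 3, 'f': 0}
tbl['f'] = 9 → {'c': 4, 'g': 3, 'f': 9}
tbl['c'] = 4+5 = 9 → {'c': 9, 'g': 3, 'f': 9}
tbl['y'] = 0 → {'c': 9, 'g': 3, 'f': 9, 'y': 0}
del 'g' → {'c': 9, 'f': 9, 'y': 0}
sum of values = 18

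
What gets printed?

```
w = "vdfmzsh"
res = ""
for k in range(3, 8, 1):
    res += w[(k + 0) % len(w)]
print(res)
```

mzshv

k=3: add w[3]='m' → 'm'
k=4: add w[4]='z' → 'mz'
k=5: add w[5]='s' → 'mzs'
k=6: add w[6]='h' → 'mzsh'
k=7: add w[0]='v' → 'mzshv'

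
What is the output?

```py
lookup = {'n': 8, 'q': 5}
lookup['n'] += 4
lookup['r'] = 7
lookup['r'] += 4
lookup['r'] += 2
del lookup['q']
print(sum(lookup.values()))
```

25

lookup['n'] = 8+4 = 12 → {'n': 12, 'q': 5}
lookup['r'] = 7 → {'n': 12, 'q': 5, 'r': 7}
lookup['r'] = 7+4 = 11 → {'n': 12, 'q': 5, 'r': 11}
lookup['r'] = 11+2 = 13 → {'n': 12, 'q': 5, 'r': 13}
del 'q' → {'n': 12, 'r': 13}
sum of values = 25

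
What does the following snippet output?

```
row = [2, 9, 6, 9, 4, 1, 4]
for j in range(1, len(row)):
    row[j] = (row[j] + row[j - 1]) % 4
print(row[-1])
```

3

j=1: row[1] = (9+2)%4 = 3 → [2, 3, 6, 9, 4, 1, 4]
j=2: row[2] = (6+3)%4 = 1 → [2, 3, 1, 9, 4, 1, 4]
j=3: row[3] = (9+1)%4 = 2 → [2, 3, 1, 2, 4, 1, 4]
j=4: row[4] = (4+2)%4 = 2 → [2, 3, 1, 2, 2, 1, 4]
j=5: row[5] = (1+2)%4 = 3 → [2, 3, 1, 2, 2, 3, 4]
j=6: row[6] = (4+3)%4 = 3 → [2, 3, 1, 2, 2, 3, 3]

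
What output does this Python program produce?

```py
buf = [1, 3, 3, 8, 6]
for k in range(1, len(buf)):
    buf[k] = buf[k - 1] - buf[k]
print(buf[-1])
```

k=1: buf[1] = 1-3 = -2 → [1, -2, 3, 8, 6]
k=2: buf[2] = (-2)-3 = -5 → [1, -2, -5, 8, 6]
k=3: buf[3] = (-5)-8 = -13 → [1, -2, -5, -13, 6]
k=4: buf[4] = (-13)-6 = -19 → [1, -2, -5, -13, -19]

-19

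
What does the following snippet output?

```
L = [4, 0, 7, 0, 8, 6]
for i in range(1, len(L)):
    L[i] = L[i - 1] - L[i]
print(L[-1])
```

i=1: L[1] = 4-0 = 4 → [4, 4, 7, 0, 8, 6]
i=2: L[2] = 4-7 = -3 → [4, 4, -3, 0, 8, 6]
i=3: L[3] = (-3)-0 = -3 → [4, 4, -3, -3, 8, 6]
i=4: L[4] = (-3)-8 = -11 → [4, 4, -3, -3, -11, 6]
i=5: L[5] = (-11)-6 = -17 → [4, 4, -3, -3, -11, -17]

-17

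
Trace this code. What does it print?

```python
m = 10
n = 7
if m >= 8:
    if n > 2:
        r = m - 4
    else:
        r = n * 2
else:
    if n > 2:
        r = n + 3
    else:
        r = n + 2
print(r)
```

6

m=10, n=7
m >= 8 is True; n > 2 is True
→ r = m - 4 = 6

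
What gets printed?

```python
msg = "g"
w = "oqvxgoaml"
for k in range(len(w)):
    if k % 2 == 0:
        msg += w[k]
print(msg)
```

k=0: add 'o' → 'go'
k=1: skip
k=2: add 'v' → 'gov'
k=3: skip
k=4: add 'g' → 'govg'
k=5: skip
k=6: add 'a' → 'govga'
k=7: skip
k=8: add 'l' → 'govgal'

govgal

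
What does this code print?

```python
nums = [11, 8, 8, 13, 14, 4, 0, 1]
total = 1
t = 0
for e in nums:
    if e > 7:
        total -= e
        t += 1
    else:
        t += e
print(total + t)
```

e=11: >7, total = 1-11 = -10; t=1
e=8: >7, total = (-10)-8 = -18; t=2
e=8: >7, total = (-18)-8 = -26; t=3
e=13: >7, total = (-26)-13 = -39; t=4
e=14: >7, total = (-39)-14 = -53; t=5
e=4: not >7; t=9
e=0: not >7; t=9
e=1: not >7; t=10
total+t = (-53)+10 = -43

-43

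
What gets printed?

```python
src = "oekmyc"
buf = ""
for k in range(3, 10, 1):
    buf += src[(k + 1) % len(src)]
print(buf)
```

ycoekmy

k=3: add src[4]='y' → 'y'
k=4: add src[5]='c' → 'yc'
k=5: add src[0]='o' → 'yco'
k=6: add src[1]='e' → 'ycoe'
k=7: add src[2]='k' → 'ycoek'
k=8: add src[3]='m' → 'ycoekm'
k=9: add src[4]='y' → 'ycoekmy'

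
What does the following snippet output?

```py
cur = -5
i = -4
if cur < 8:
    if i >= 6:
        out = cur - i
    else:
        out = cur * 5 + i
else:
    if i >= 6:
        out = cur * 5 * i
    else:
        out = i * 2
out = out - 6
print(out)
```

-35

cur=-5, i=-4
cur < 8 is True; i >= 6 is False
→ out = cur * 5 + i = -29
out = (-29)-6 = -35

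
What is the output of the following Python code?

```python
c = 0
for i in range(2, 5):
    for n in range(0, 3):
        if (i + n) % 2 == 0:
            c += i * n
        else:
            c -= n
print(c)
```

11

i=2,n=0: even sum, c = 0+0 = 0
i=2,n=1: odd sum, c = 0-1 = -1
i=2,n=2: even sum, c = (-1)+4 = 3
i=3,n=0: odd sum, c = 3-0 = 3
i=3,n=1: even sum, c = 3+3 = 6
i=3,n=2: odd sum, c = 6-2 = 4
i=4,n=0: even sum, c = 4+0 = 4
i=4,n=1: odd sum, c = 4-1 = 3
i=4,n=2: even sum, c = 3+8 = 11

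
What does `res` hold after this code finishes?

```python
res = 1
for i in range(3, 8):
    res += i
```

i=3: res = 1+3 = 4
i=4: res = 4+4 = 8
i=5: res = 8+5 = 13
i=6: res = 13+6 = 19
i=7: res = 19+7 = 26

26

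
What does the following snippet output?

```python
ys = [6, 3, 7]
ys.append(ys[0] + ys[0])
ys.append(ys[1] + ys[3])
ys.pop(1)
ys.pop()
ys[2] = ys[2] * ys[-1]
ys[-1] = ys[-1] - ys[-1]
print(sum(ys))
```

13

append ys[0]+ys[0] = 6+6 = 12 → [6, 3, 7, 12]
append ys[1]+ys[3] = 3+12 = 15 → [6, 3, 7, 12, 15]
pop(1) removes 3 → [6, 7, 12, 15]
pop() removes 15 → [6, 7, 12]
ys[2] = ys[2]*ys[-1] = 12*12 = 144 → [6, 7, 144]
ys[-1] = ys[-1]-ys[-1] = 144-144 = 0 → [6, 7, 0]
sum = 13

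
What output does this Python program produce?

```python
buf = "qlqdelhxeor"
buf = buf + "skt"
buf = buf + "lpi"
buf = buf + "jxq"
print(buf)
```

+ 'skt' → 'qlqdelhxeorskt'
+ 'lpi' → 'qlqdelhxeorsktlpi'
+ 'jxq' → 'qlqdelhxeorsktlpijxq'

qlqdelhxeorsktlpijxq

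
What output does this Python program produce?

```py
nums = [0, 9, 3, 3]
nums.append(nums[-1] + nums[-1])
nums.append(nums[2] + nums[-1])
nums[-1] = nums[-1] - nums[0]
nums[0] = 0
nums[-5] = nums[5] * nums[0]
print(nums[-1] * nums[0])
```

0

append nums[-1]+nums[-1] = 3+3 = 6 → [0, 9, 3, 3, 6]
append nums[2]+nums[-1] = 3+6 = 9 → [0, 9, 3, 3, 6, 9]
nums[-1] = nums[-1]-nums[0] = 9-0 = 9 → [0, 9, 3, 3, 6, 9]
nums[0] = 0 → [0, 9, 3, 3, 6, 9]
nums[-5] = nums[5]*nums[0] = 9*0 = 0 → [0, 0, 3, 3, 6, 9]
nums[-1]*nums[0] = 9*0 = 0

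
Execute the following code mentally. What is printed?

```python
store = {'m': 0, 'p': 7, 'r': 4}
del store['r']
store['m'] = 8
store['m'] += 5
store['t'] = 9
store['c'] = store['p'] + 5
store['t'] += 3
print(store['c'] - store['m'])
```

del 'r' → {'m': 0, 'p': 7}
store['m'] = 8 → {'m': 8, 'p': 7}
store['m'] = 8+5 = 13 → {'m': 13, 'p': 7}
store['t'] = 9 → {'m': 13, 'p': 7, 't': 9}
store['c'] = store['p']+5 = 12 → {'m': 13, 'p': 7, 't': 9, 'c': 12}
store['t'] = 9+3 = 12 → {'m': 13, 'p': 7, 't': 12, 'c': 12}
store['c']-store['m'] = 12-13 = -1

-1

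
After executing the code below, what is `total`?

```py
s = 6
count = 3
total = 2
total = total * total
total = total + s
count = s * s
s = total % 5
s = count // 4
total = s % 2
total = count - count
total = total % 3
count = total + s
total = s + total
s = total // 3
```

total = 2*2 = 4
total = 4+6 = 10
count = 6*6 = 36
s = 10%5 = 0
s = 36//4 = 9
total = 9%2 = 1
total = 36-36 = 0
total = 0%3 = 0
count = 0+9 = 9
total = 9+0 = 9
s = 9//3 = 3

9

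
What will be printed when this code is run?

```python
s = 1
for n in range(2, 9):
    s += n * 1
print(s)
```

36

n=2: s = 1+2*1 = 3
n=3: s = 3+3*1 = 6
n=4: s = 6+4*1 = 10
n=5: s = 10+5*1 = 15
n=6: s = 15+6*1 = 21
n=7: s = 21+7*1 = 28
n=8: s = 28+8*1 = 36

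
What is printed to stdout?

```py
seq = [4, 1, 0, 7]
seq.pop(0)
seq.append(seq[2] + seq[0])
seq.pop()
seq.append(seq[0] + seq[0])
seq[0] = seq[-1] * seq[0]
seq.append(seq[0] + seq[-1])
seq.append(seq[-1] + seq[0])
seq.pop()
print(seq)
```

[2, 0, 7, 2, 4]

pop(0) removes 4 → [1, 0, 7]
append seq[2]+seq[0] = 7+1 = 8 → [1, 0, 7, 8]
pop() removes 8 → [1, 0, 7]
append seq[0]+seq[0] = 1+1 = 2 → [1, 0, 7, 2]
seq[0] = seq[-1]*seq[0] = 2*1 = 2 → [2, 0, 7, 2]
append seq[0]+seq[-1] = 2+2 = 4 → [2, 0, 7, 2, 4]
append seq[-1]+seq[0] = 4+2 = 6 → [2, 0, 7, 2, 4, 6]
pop() removes 6 → [2, 0, 7, 2, 4]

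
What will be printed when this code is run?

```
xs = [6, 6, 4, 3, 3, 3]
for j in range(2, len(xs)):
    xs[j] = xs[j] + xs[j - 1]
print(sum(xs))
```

70

j=2: xs[2] = 4+6 = 10 → [6, 6, 10, 3, 3, 3]
j=3: xs[3] = 3+10 = 13 → [6, 6, 10, 13, 3, 3]
j=4: xs[4] = 3+13 = 16 → [6, 6, 10, 13, 16, 3]
j=5: xs[5] = 3+16 = 19 → [6, 6, 10, 13, 16, 19]
sum = 70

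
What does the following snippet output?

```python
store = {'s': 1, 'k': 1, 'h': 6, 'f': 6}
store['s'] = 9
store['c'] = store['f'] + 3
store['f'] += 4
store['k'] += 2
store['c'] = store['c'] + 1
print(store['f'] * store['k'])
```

store['s'] = 9 → {'s': 9, 'k': 1, 'h': 6, 'f': 6}
store['c'] = store['f']+3 = 9 → {'s': 9, 'k': 1, 'h': 6, 'f': 6, 'c': 9}
store['f'] = 6+4 = 10 → {'s': 9, 'k': 1, 'h': 6, 'f': 10, 'c': 9}
store['k'] = 1+2 = 3 → {'s': 9, 'k': 3, 'h': 6, 'f': 10, 'c': 9}
store['c'] = store['c']+1 = 10 → {'s': 9, 'k': 3, 'h': 6, 'f': 10, 'c': 10}
store['f']*store['k'] = 10*3 = 30

30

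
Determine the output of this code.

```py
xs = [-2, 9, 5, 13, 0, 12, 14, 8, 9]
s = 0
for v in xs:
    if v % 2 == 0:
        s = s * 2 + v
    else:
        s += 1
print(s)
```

101

v=-2: even, s = 0*2+(-2) = -2
v=9: not even, s = (-2)+1 = -1
v=5: not even, s = (-1)+1 = 0
v=13: not even, s = 0+1 = 1
v=0: even, s = 1*2+0 = 2
v=12: even, s = 2*2+12 = 16
v=14: even, s = 16*2+14 = 46
v=8: even, s = 46*2+8 = 100
v=9: not even, s = 100+1 = 101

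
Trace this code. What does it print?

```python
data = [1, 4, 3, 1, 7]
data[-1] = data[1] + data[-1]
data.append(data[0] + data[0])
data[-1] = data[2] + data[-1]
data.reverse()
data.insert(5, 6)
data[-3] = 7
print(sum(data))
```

34

data[-1] = data[1]+data[-1] = 4+7 = 11 → [1, 4, 3, 1, 11]
append data[0]+data[0] = 1+1 = 2 → [1, 4, 3, 1, 11, 2]
data[-1] = data[2]+data[-1] = 3+2 = 5 → [1, 4, 3, 1, 11, 5]
reverse → [5, 11, 1, 3, 4, 1]
insert 6 at 5 → [5, 11, 1, 3, 4, 6, 1]
data[-3] = 7 → [5, 11, 1, 3, 7, 6, 1]
sum = 34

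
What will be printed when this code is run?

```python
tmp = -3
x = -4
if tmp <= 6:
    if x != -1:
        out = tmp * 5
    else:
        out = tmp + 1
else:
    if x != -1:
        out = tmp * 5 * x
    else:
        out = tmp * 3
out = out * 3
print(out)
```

tmp=-3, x=-4
tmp <= 6 is True; x != -1 is True
→ out = tmp * 5 = -15
out = (-15)*3 = -45

-45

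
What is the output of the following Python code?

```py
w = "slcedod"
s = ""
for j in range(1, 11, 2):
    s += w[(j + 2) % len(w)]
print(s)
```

eoscd

j=1: add w[3]='e' → 'e'
j=3: add w[5]='o' → 'eo'
j=5: add w[0]='s' → 'eos'
j=7: add w[2]='c' → 'eosc'
j=9: add w[4]='d' → 'eoscd'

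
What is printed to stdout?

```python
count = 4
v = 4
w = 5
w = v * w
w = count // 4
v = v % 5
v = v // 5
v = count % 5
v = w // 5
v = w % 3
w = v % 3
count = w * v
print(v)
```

1

w = 4*5 = 20
w = 4//4 = 1
v = 4%5 = 4
v = 4//5 = 0
v = 4%5 = 4
v = 1//5 = 0
v = 1%3 = 1
w = 1%3 = 1
count = 1*1 = 1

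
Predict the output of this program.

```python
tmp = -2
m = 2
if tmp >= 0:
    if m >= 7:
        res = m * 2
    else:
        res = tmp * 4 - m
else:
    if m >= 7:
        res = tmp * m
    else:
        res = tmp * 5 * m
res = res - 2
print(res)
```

-22

tmp=-2, m=2
tmp >= 0 is False; m >= 7 is False
→ res = tmp * 5 * m = -20
res = (-20)-2 = -22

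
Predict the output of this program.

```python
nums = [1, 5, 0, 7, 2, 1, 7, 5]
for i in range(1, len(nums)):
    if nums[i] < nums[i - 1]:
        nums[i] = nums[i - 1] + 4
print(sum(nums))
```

120

i=1: 5>=1, unchanged → [1, 5, 0, 7, 2, 1, 7, 5]
i=2: 0<5, nums[2] = 5+4 = 9 → [1, 5, 9, 7, 2, 1, 7, 5]
i=3: 7<9, nums[3] = 9+4 = 13 → [1, 5, 9, 13, 2, 1, 7, 5]
i=4: 2<13, nums[4] = 13+4 = 17 → [1, 5, 9, 13, 17, 1, 7, 5]
i=5: 1<17, nums[5] = 17+4 = 21 → [1, 5, 9, 13, 17, 21, 7, 5]
i=6: 7<21, nums[6] = 21+4 = 25 → [1, 5, 9, 13, 17, 21, 25, 5]
i=7: 5<25, nums[7] = 25+4 = 29 → [1, 5, 9, 13, 17, 21, 25, 29]
sum = 120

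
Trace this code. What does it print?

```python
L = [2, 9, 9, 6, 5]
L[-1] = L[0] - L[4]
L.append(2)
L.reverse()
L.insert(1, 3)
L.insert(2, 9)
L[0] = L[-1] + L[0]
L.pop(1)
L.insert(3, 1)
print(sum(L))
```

37

L[-1] = L[0]-L[4] = 2-5 = -3 → [2, 9, 9, 6, -3]
append 2 → [2, 9, 9, 6, -3, 2]
reverse → [2, -3, 6, 9, 9, 2]
insert 3 at 1 → [2, 3, -3, 6, 9, 9, 2]
insert 9 at 2 → [2, 3, 9, -3, 6, 9, 9, 2]
L[0] = L[-1]+L[0] = 2+2 = 4 → [4, 3, 9, -3, 6, 9, 9, 2]
pop(1) removes 3 → [4, 9, -3, 6, 9, 9, 2]
insert 1 at 3 → [4, 9, -3, 1, 6, 9, 9, 2]
sum = 37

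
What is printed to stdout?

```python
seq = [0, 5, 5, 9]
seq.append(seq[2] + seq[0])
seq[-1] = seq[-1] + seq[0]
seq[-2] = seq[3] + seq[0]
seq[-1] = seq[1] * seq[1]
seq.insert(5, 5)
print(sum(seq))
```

append seq[2]+seq[0] = 5+0 = 5 → [0, 5, 5, 9, 5]
seq[-1] = seq[-1]+seq[0] = 5+0 = 5 → [0, 5, 5, 9, 5]
seq[-2] = seq[3]+seq[0] = 9+0 = 9 → [0, 5, 5, 9, 5]
seq[-1] = seq[1]*seq[1] = 5*5 = 25 → [0, 5, 5, 9, 25]
insert 5 at 5 → [0, 5, 5, 9, 25, 5]
sum = 49

49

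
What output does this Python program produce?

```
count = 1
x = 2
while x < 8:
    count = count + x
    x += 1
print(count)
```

x=2: count = 1+2 = 3
x=3: count = 3+3 = 6
x=4: count = 6+4 = 10
x=5: count = 10+5 = 15
x=6: count = 15+6 = 21
x=7: count = 21+7 = 28

28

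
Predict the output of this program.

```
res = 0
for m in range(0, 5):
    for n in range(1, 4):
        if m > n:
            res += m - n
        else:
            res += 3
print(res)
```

37

m=0,n=1: not 0>1, res = 0+3 = 3
m=0,n=2: not 0>2, res = 3+3 = 6
m=0,n=3: not 0>3, res = 6+3 = 9
m=1,n=1: not 1>1, res = 9+3 = 12
m=1,n=2: not 1>2, res = 12+3 = 15
m=1,n=3: not 1>3, res = 15+3 = 18
m=2,n=1: 2>1, res = 18+1 = 19
m=2,n=2: not 2>2, res = 19+3 = 22
m=2,n=3: not 2>3, res = 22+3 = 25
m=3,n=1: 3>1, res = 25+2 = 27
m=3,n=2: 3>2, res = 27+1 = 28
m=3,n=3: not 3>3, res = 28+3 = 31
m=4,n=1: 4>1, res = 31+3 = 34
m=4,n=2: 4>2, res = 34+2 = 36
m=4,n=3: 4>3, res = 36+1 = 37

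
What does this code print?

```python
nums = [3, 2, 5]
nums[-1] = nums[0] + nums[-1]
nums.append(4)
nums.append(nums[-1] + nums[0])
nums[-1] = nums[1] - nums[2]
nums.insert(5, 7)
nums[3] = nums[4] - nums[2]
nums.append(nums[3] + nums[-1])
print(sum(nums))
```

-7

nums[-1] = nums[0]+nums[-1] = 3+5 = 8 → [3, 2, 8]
append 4 → [3, 2, 8, 4]
append nums[-1]+nums[0] = 4+3 = 7 → [3, 2, 8, 4, 7]
nums[-1] = nums[1]-nums[2] = 2-8 = -6 → [3, 2, 8, 4, -6]
insert 7 at 5 → [3, 2, 8, 4, -6, 7]
nums[3] = nums[4]-nums[2] = (-6)-8 = -14 → [3, 2, 8, -14, -6, 7]
append nums[3]+nums[-1] = (-14)+7 = -7 → [3, 2, 8, -14, -6, 7, -7]
sum = -7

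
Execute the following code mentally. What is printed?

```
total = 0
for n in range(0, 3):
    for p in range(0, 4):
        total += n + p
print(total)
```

n=0,p=0: total = 0+0 = 0
n=0,p=1: total = 0+1 = 1
n=0,p=2: total = 1+2 = 3
n=0,p=3: total = 3+3 = 6
n=1,p=0: total = 6+1 = 7
n=1,p=1: total = 7+2 = 9
n=1,p=2: total = 9+3 = 12
n=1,p=3: total = 12+4 = 16
n=2,p=0: total = 16+2 = 18
n=2,p=1: total = 18+3 = 21
n=2,p=2: total = 21+4 = 25
n=2,p=3: total = 25+5 = 30

30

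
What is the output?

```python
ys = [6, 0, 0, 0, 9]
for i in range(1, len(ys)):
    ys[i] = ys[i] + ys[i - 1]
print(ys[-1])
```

15

i=1: ys[1] = 0+6 = 6 → [6, 6, 0, 0, 9]
i=2: ys[2] = 0+6 = 6 → [6, 6, 6, 0, 9]
i=3: ys[3] = 0+6 = 6 → [6, 6, 6, 6, 9]
i=4: ys[4] = 9+6 = 15 → [6, 6, 6, 6, 15]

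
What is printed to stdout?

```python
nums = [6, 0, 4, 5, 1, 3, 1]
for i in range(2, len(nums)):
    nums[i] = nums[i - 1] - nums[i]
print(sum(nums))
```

-44

i=2: nums[2] = 0-4 = -4 → [6, 0, -4, 5, 1, 3, 1]
i=3: nums[3] = (-4)-5 = -9 → [6, 0, -4, -9, 1, 3, 1]
i=4: nums[4] = (-9)-1 = -10 → [6, 0, -4, -9, -10, 3, 1]
i=5: nums[5] = (-10)-3 = -13 → [6, 0, -4, -9, -10, -13, 1]
i=6: nums[6] = (-13)-1 = -14 → [6, 0, -4, -9, -10, -13, -14]
sum = -44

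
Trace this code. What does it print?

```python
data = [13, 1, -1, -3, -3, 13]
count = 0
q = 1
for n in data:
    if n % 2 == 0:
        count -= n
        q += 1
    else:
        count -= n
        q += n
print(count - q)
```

-41

n=13: not even, count = 0-13 = -13; q=14
n=1: not even, count = (-13)-1 = -14; q=15
n=-1: not even, count = (-14)-(-1) = -13; q=14
n=-3: not even, count = (-13)-(-3) = -10; q=11
n=-3: not even, count = (-10)-(-3) = -7; q=8
n=13: not even, count = (-7)-13 = -20; q=21
count-q = (-20)-21 = -41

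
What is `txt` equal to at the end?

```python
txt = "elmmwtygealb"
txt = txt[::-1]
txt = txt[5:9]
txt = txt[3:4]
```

reverse → 'blaegytwmmle'
slice [5:9] → 'ytwm'
slice [3:4] → 'm'

'm'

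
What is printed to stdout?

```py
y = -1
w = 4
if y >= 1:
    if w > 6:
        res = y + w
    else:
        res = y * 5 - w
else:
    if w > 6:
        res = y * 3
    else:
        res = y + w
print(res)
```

3

y=-1, w=4
y >= 1 is False; w > 6 is False
→ res = y + w = 3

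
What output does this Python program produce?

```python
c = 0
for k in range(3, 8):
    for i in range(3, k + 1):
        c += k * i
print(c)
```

k=3,i=3: c = 0+9 = 9
k=4,i=3: c = 9+12 = 21
k=4,i=4: c = 21+16 = 37
k=5,i=3: c = 37+15 = 52
k=5,i=4: c = 52+20 = 72
k=5,i=5: c = 72+25 = 97
k=6,i=3: c = 97+18 = 115
k=6,i=4: c = 115+24 = 139
k=6,i=5: c = 139+30 = 169
k=6,i=6: c = 169+36 = 205
k=7,i=3: c = 205+21 = 226
k=7,i=4: c = 226+28 = 254
k=7,i=5: c = 254+35 = 289
k=7,i=6: c = 289+42 = 331
k=7,i=7: c = 331+49 = 380

380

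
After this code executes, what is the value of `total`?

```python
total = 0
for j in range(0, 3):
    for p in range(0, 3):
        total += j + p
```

j=0,p=0: total = 0+0 = 0
j=0,p=1: total = 0+1 = 1
j=0,p=2: total = 1+2 = 3
j=1,p=0: total = 3+1 = 4
j=1,p=1: total = 4+2 = 6
j=1,p=2: total = 6+3 = 9
j=2,p=0: total = 9+2 = 11
j=2,p=1: total = 11+3 = 14
j=2,p=2: total = 14+4 = 18

18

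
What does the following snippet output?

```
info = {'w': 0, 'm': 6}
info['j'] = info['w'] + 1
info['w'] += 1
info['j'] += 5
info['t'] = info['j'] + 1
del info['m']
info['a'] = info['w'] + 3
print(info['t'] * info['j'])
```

42

info['j'] = info['w']+1 = 1 → {'w': 0, 'm': 6, 'j': 1}
info['w'] = 0+1 = 1 → {'w': 1, 'm': 6, 'j': 1}
info['j'] = 1+5 = 6 → {'w': 1, 'm': 6, 'j': 6}
info['t'] = info['j']+1 = 7 → {'w': 1, 'm': 6, 'j': 6, 't': 7}
del 'm' → {'w': 1, 'j': 6, 't': 7}
info['a'] = info['w']+3 = 4 → {'w': 1, 'j': 6, 't': 7, 'a': 4}
info['t']*info['j'] = 7*6 = 42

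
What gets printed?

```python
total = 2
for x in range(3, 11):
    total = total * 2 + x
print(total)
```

1524

x=3: total = 2*2+3 = 7
x=4: total = 7*2+4 = 18
x=5: total = 18*2+5 = 41
x=6: total = 41*2+6 = 88
x=7: total = 88*2+7 = 183
x=8: total = 183*2+8 = 374
x=9: total = 374*2+9 = 757
x=10: total = 757*2+10 = 1524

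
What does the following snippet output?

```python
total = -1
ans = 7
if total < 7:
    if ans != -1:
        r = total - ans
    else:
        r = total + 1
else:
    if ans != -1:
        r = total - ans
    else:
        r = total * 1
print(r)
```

total=-1, ans=7
total < 7 is True; ans != -1 is True
→ r = total - ans = -8

-8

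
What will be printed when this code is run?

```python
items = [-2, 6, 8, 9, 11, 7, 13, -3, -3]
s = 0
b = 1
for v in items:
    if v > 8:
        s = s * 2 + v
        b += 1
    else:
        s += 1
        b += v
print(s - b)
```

v=-2: not >8, s = 0+1 = 1; b=-1
v=6: not >8, s = 1+1 = 2; b=5
v=8: not >8, s = 2+1 = 3; b=13
v=9: >8, s = 3*2+9 = 15; b=14
v=11: >8, s = 15*2+11 = 41; b=15
v=7: not >8, s = 41+1 = 42; b=22
v=13: >8, s = 42*2+13 = 97; b=23
v=-3: not >8, s = 97+1 = 98; b=20
v=-3: not >8, s = 98+1 = 99; b=17
s-b = 99-17 = 82

82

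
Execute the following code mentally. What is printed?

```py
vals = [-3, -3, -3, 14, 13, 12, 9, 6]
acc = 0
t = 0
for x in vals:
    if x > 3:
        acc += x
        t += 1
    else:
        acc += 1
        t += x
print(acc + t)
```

x=-3: not >3, acc = 0+1 = 1; t=-3
x=-3: not >3, acc = 1+1 = 2; t=-6
x=-3: not >3, acc = 2+1 = 3; t=-9
x=14: >3, acc = 3+14 = 17; t=-8
x=13: >3, acc = 17+13 = 30; t=-7
x=12: >3, acc = 30+12 = 42; t=-6
x=9: >3, acc = 42+9 = 51; t=-5
x=6: >3, acc = 51+6 = 57; t=-4
acc+t = 57+(-4) = 53

53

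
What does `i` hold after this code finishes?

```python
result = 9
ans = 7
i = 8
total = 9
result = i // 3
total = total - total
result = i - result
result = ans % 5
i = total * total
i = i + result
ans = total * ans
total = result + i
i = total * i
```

result = 8//3 = 2
total = 9-9 = 0
result = 8-2 = 6
result = 7%5 = 2
i = 0*0 = 0
i = 0+2 = 2
ans = 0*7 = 0
total = 2+2 = 4
i = 4*2 = 8

8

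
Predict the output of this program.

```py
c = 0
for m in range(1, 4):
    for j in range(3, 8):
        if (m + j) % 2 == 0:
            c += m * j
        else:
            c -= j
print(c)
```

m=1,j=3: even sum, c = 0+3 = 3
m=1,j=4: odd sum, c = 3-4 = -1
m=1,j=5: even sum, c = (-1)+5 = 4
m=1,j=6: odd sum, c = 4-6 = -2
m=1,j=7: even sum, c = (-2)+7 = 5
m=2,j=3: odd sum, c = 5-3 = 2
m=2,j=4: even sum, c = 2+8 = 10
m=2,j=5: odd sum, c = 10-5 = 5
m=2,j=6: even sum, c = 5+12 = 17
m=2,j=7: odd sum, c = 17-7 = 10
m=3,j=3: even sum, c = 10+9 = 19
m=3,j=4: odd sum, c = 19-4 = 15
m=3,j=5: even sum, c = 15+15 = 30
m=3,j=6: odd sum, c = 30-6 = 24
m=3,j=7: even sum, c = 24+21 = 45

45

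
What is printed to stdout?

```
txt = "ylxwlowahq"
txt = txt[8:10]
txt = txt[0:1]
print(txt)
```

h

slice [8:10] → 'hq'
slice [0:1] → 'h'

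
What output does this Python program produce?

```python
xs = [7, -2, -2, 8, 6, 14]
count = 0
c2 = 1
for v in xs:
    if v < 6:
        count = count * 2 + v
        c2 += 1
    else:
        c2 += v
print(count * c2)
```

-228

v=7: not <6; c2=8
v=-2: <6, count = 0*2+(-2) = -2; c2=9
v=-2: <6, count = (-2)*2+(-2) = -6; c2=10
v=8: not <6; c2=18
v=6: not <6; c2=24
v=14: not <6; c2=38
count*c2 = (-6)*38 = -228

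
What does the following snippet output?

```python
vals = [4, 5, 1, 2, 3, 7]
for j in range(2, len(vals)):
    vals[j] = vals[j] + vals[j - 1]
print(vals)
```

j=2: vals[2] = 1+5 = 6 → [4, 5, 6, 2, 3, 7]
j=3: vals[3] = 2+6 = 8 → [4, 5, 6, 8, 3, 7]
j=4: vals[4] = 3+8 = 11 → [4, 5, 6, 8, 11, 7]
j=5: vals[5] = 7+11 = 18 → [4, 5, 6, 8, 11, 18]

[4, 5, 6, 8, 11, 18]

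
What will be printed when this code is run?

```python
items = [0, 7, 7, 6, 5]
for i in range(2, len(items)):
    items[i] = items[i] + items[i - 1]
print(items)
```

[0, 7, 14, 20, 25]

i=2: items[2] = 7+7 = 14 → [0, 7, 14, 6, 5]
i=3: items[3] = 6+14 = 20 → [0, 7, 14, 20, 5]
i=4: items[4] = 5+20 = 25 → [0, 7, 14, 20, 25]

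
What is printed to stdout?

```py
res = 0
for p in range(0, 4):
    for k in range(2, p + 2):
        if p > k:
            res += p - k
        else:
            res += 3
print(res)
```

p=1,k=2: not 1>2, res = 0+3 = 3
p=2,k=2: not 2>2, res = 3+3 = 6
p=2,k=3: not 2>3, res = 6+3 = 9
p=3,k=2: 3>2, res = 9+1 = 10
p=3,k=3: not 3>3, res = 10+3 = 13
p=3,k=4: not 3>4, res = 13+3 = 16

16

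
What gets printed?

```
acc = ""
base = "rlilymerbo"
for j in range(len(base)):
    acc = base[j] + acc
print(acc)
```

j=0: prepend 'r' → 'r'
j=1: prepend 'l' → 'lr'
j=2: prepend 'i' → 'ilr'
j=3: prepend 'l' → 'lilr'
j=4: prepend 'y' → 'ylilr'
j=5: prepend 'm' → 'mylilr'
j=6: prepend 'e' → 'emylilr'
j=7: prepend 'r' → 'remylilr'
j=8: prepend 'b' → 'bremylilr'
j=9: prepend 'o' → 'obremylilr'

obremylilr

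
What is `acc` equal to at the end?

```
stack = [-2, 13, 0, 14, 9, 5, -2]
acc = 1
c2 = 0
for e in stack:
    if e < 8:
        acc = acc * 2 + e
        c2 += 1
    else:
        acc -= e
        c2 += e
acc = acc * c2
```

-7520

e=-2: <8, acc = 1*2+(-2) = 0; c2=1
e=13: not <8, acc = 0-13 = -13; c2=14
e=0: <8, acc = (-13)*2+0 = -26; c2=15
e=14: not <8, acc = (-26)-14 = -40; c2=29
e=9: not <8, acc = (-40)-9 = -49; c2=38
e=5: <8, acc = (-49)*2+5 = -93; c2=39
e=-2: <8, acc = (-93)*2+(-2) = -188; c2=40
acc*c2 = (-188)*40 = -7520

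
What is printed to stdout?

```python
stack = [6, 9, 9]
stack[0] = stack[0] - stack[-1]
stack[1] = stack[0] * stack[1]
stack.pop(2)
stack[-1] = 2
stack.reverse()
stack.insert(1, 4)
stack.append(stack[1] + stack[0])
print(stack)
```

stack[0] = stack[0]-stack[-1] = 6-9 = -3 → [-3, 9, 9]
stack[1] = stack[0]*stack[1] = (-3)*9 = -27 → [-3, -27, 9]
pop(2) removes 9 → [-3, -27]
stack[-1] = 2 → [-3, 2]
reverse → [2, -3]
insert 4 at 1 → [2, 4, -3]
append stack[1]+stack[0] = 4+2 = 6 → [2, 4, -3, 6]

[2, 4, -3, 6]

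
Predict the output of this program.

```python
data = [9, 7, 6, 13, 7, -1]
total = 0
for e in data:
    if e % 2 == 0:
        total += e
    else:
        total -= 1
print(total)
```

1

e=9: not even, total = 0-1 = -1
e=7: not even, total = (-1)-1 = -2
e=6: even, total = (-2)+6 = 4
e=13: not even, total = 4-1 = 3
e=7: not even, total = 3-1 = 2
e=-1: not even, total = 2-1 = 1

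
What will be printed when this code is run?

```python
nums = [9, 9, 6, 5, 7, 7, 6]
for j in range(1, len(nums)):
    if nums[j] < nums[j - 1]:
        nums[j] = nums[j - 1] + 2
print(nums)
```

[9, 9, 11, 13, 15, 17, 19]

j=1: 9>=9, unchanged → [9, 9, 6, 5, 7, 7, 6]
j=2: 6<9, nums[2] = 9+2 = 11 → [9, 9, 11, 5, 7, 7, 6]
j=3: 5<11, nums[3] = 11+2 = 13 → [9, 9, 11, 13, 7, 7, 6]
j=4: 7<13, nums[4] = 13+2 = 15 → [9, 9, 11, 13, 15, 7, 6]
j=5: 7<15, nums[5] = 15+2 = 17 → [9, 9, 11, 13, 15, 17, 6]
j=6: 6<17, nums[6] = 17+2 = 19 → [9, 9, 11, 13, 15, 17, 19]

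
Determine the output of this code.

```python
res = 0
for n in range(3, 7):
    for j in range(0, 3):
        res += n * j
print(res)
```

n=3,j=0: res = 0+0 = 0
n=3,j=1: res = 0+3 = 3
n=3,j=2: res = 3+6 = 9
n=4,j=0: res = 9+0 = 9
n=4,j=1: res = 9+4 = 13
n=4,j=2: res = 13+8 = 21
n=5,j=0: res = 21+0 = 21
n=5,j=1: res = 21+5 = 26
n=5,j=2: res = 26+10 = 36
n=6,j=0: res = 36+0 = 36
n=6,j=1: res = 36+6 = 42
n=6,j=2: res = 42+12 = 54

54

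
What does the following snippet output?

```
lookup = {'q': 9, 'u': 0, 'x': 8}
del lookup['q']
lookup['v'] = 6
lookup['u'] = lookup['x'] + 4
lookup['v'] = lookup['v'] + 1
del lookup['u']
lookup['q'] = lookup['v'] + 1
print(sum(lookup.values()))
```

del 'q' → {'u': 0, 'x': 8}
lookup['v'] = 6 → {'u': 0, 'x': 8, 'v': 6}
lookup['u'] = lookup['x']+4 = 12 → {'u': 12, 'x': 8, 'v': 6}
lookup['v'] = lookup['v']+1 = 7 → {'u': 12, 'x': 8, 'v': 7}
del 'u' → {'x': 8, 'v': 7}
lookup['q'] = lookup['v']+1 = 8 → {'x': 8, 'v': 7, 'q': 8}
sum of values = 23

23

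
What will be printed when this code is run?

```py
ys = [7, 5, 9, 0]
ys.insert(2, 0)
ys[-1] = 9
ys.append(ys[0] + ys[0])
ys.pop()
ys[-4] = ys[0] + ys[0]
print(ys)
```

[7, 14, 0, 9, 9]

insert 0 at 2 → [7, 5, 0, 9, 0]
ys[-1] = 9 → [7, 5, 0, 9, 9]
append ys[0]+ys[0] = 7+7 = 14 → [7, 5, 0, 9, 9, 14]
pop() removes 14 → [7, 5, 0, 9, 9]
ys[-4] = ys[0]+ys[0] = 7+7 = 14 → [7, 14, 0, 9, 9]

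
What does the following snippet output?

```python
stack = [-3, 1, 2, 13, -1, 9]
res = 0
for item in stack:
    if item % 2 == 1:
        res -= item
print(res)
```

item=-3: odd, res = 0-(-3) = 3
item=1: odd, res = 3-1 = 2
item=2: not odd
item=13: odd, res = 2-13 = -11
item=-1: odd, res = (-11)-(-1) = -10
item=9: odd, res = (-10)-9 = -19

-19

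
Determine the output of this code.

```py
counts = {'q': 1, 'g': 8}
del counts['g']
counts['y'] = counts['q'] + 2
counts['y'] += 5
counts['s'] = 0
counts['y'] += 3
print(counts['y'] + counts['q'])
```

12

del 'g' → {'q': 1}
counts['y'] = counts['q']+2 = 3 → {'q': 1, 'y': 3}
counts['y'] = 3+5 = 8 → {'q': 1, 'y': 8}
counts['s'] = 0 → {'q': 1, 'y': 8, 's': 0}
counts['y'] = 8+3 = 11 → {'q': 1, 'y': 11, 's': 0}
counts['y']+counts['q'] = 11+1 = 12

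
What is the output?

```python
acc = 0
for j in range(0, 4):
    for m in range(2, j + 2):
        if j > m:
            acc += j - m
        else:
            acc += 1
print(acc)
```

6

j=1,m=2: not 1>2, acc = 0+1 = 1
j=2,m=2: not 2>2, acc = 1+1 = 2
j=2,m=3: not 2>3, acc = 2+1 = 3
j=3,m=2: 3>2, acc = 3+1 = 4
j=3,m=3: not 3>3, acc = 4+1 = 5
j=3,m=4: not 3>4, acc = 5+1 = 6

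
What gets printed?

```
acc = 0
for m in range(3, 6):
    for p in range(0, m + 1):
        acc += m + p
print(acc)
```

m=3,p=0: acc = 0+3 = 3
m=3,p=1: acc = 3+4 = 7
m=3,p=2: acc = 7+5 = 12
m=3,p=3: acc = 12+6 = 18
m=4,p=0: acc = 18+4 = 22
m=4,p=1: acc = 22+5 = 27
m=4,p=2: acc = 27+6 = 33
m=4,p=3: acc = 33+7 = 40
m=4,p=4: acc = 40+8 = 48
m=5,p=0: acc = 48+5 = 53
m=5,p=1: acc = 53+6 = 59
m=5,p=2: acc = 59+7 = 66
m=5,p=3: acc = 66+8 = 74
m=5,p=4: acc = 74+9 = 83
m=5,p=5: acc = 83+10 = 93

93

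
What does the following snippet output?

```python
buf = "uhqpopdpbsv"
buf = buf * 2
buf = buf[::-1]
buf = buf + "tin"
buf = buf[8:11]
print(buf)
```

repeat ×2 → 'uhqpopdpbsvuhqpopdpbsv'
reverse → 'vsbpdpopqhuvsbpdpopqhu'
+ 'tin' → 'vsbpdpopqhuvsbpdpopqhutin'
slice [8:11] → 'qhu'

qhu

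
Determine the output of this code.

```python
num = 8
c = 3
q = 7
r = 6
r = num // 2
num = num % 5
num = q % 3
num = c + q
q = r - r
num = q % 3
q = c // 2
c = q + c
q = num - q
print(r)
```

r = 8//2 = 4
num = 8%5 = 3
num = 7%3 = 1
num = 3+7 = 10
q = 4-4 = 0
num = 0%3 = 0
q = 3//2 = 1
c = 1+3 = 4
q = 0-1 = -1

4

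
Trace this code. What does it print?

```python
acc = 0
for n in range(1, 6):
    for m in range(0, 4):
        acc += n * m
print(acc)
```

90

n=1,m=0: acc = 0+0 = 0
n=1,m=1: acc = 0+1 = 1
n=1,m=2: acc = 1+2 = 3
n=1,m=3: acc = 3+3 = 6
n=2,m=0: acc = 6+0 = 6
n=2,m=1: acc = 6+2 = 8
n=2,m=2: acc = 8+4 = 12
n=2,m=3: acc = 12+6 = 18
n=3,m=0: acc = 18+0 = 18
n=3,m=1: acc = 18+3 = 21
n=3,m=2: acc = 21+6 = 27
n=3,m=3: acc = 27+9 = 36
n=4,m=0: acc = 36+0 = 36
n=4,m=1: acc = 36+4 = 40
n=4,m=2: acc = 40+8 = 48
n=4,m=3: acc = 48+12 = 60
n=5,m=0: acc = 60+0 = 60
n=5,m=1: acc = 60+5 = 65
n=5,m=2: acc = 65+10 = 75
n=5,m=3: acc = 75+15 = 90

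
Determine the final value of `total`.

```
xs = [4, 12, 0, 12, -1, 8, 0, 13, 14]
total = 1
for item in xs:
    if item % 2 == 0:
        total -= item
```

-49

item=4: even, total = 1-4 = -3
item=12: even, total = (-3)-12 = -15
item=0: even, total = (-15)-0 = -15
item=12: even, total = (-15)-12 = -27
item=-1: not even
item=8: even, total = (-27)-8 = -35
item=0: even, total = (-35)-0 = -35
item=13: not even
item=14: even, total = (-35)-14 = -49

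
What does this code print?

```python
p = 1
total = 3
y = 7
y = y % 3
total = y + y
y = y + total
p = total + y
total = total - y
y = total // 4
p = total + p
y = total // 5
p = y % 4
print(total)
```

y = 7%3 = 1
total = 1+1 = 2
y = 1+2 = 3
p = 2+3 = 5
total = 2-3 = -1
y = (-1)//4 = -1
p = (-1)+5 = 4
y = (-1)//5 = -1
p = (-1)%4 = 3

-1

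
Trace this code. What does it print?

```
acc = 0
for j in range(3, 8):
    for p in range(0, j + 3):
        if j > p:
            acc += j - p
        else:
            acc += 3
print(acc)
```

j=3,p=0: 3>0, acc = 0+3 = 3
j=3,p=1: 3>1, acc = 3+2 = 5
j=3,p=2: 3>2, acc = 5+1 = 6
j=3,p=3: not 3>3, acc = 6+3 = 9
j=3,p=4: not 3>4, acc = 9+3 = 12
j=3,p=5: not 3>5, acc = 12+3 = 15
j=4,p=0: 4>0, acc = 15+4 = 19
j=4,p=1: 4>1, acc = 19+3 = 22
j=4,p=2: 4>2, acc = 22+2 = 24
j=4,p=3: 4>3, acc = 24+1 = 25
j=4,p=4: not 4>4, acc = 25+3 = 28
j=4,p=5: not 4>5, acc = 28+3 = 31
j=4,p=6: not 4>6, acc = 31+3 = 34
j=5,p=0: 5>0, acc = 34+5 = 39
j=5,p=1: 5>1, acc = 39+4 = 43
j=5,p=2: 5>2, acc = 43+3 = 46
j=5,p=3: 5>3, acc = 46+2 = 48
j=5,p=4: 5>4, acc = 48+1 = 49
j=5,p=5: not 5>5, acc = 49+3 = 52
j=5,p=6: not 5>6, acc = 52+3 = 55
j=5,p=7: not 5>7, acc = 55+3 = 58
j=6,p=0: 6>0, acc = 58+6 = 64
j=6,p=1: 6>1, acc = 64+5 = 69
j=6,p=2: 6>2, acc = 69+4 = 73
j=6,p=3: 6>3, acc = 73+3 = 76
j=6,p=4: 6>4, acc = 76+2 = 78
j=6,p=5: 6>5, acc = 78+1 = 79
j=6,p=6: not 6>6, acc = 79+3 = 82
j=6,p=7: not 6>7, acc = 82+3 = 85
j=6,p=8: not 6>8, acc = 85+3 = 88
j=7,p=0: 7>0, acc = 88+7 = 95
j=7,p=1: 7>1, acc = 95+6 = 101
j=7,p=2: 7>2, acc = 101+5 = 106
j=7,p=3: 7>3, acc = 106+4 = 110
j=7,p=4: 7>4, acc = 110+3 = 113
j=7,p=5: 7>5, acc = 113+2 = 115
j=7,p=6: 7>6, acc = 115+1 = 116
j=7,p=7: not 7>7, acc = 116+3 = 119
j=7,p=8: not 7>8, acc = 119+3 = 122
j=7,p=9: not 7>9, acc = 122+3 = 125

125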